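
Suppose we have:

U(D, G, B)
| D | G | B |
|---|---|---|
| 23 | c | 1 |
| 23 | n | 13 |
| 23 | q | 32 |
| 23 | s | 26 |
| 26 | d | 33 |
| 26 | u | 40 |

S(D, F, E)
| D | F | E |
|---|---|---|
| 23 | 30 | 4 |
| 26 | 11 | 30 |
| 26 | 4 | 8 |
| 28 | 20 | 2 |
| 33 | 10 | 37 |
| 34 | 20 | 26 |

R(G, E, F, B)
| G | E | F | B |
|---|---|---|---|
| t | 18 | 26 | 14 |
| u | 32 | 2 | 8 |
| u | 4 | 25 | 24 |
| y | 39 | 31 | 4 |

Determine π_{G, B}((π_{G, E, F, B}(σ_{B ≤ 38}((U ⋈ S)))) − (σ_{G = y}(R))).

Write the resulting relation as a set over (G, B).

U ⋈ S (natural join on D): {(23, c, 1, 30, 4), (23, n, 13, 30, 4), (23, q, 32, 30, 4), (23, s, 26, 30, 4), (26, d, 33, 11, 30), (26, d, 33, 4, 8), (26, u, 40, 11, 30), (26, u, 40, 4, 8)}
Apply σ_{B ≤ 38}; surviving tuples: {(23, c, 1, 30, 4), (23, n, 13, 30, 4), (23, q, 32, 30, 4), (23, s, 26, 30, 4), (26, d, 33, 11, 30), (26, d, 33, 4, 8)}
π[G, E, F, B]: project onto (G, E, F, B) → {(c, 4, 30, 1), (d, 30, 11, 33), (d, 8, 4, 33), (n, 4, 30, 13), (q, 4, 30, 32), (s, 4, 30, 26)}
Apply σ_{G = y}; surviving tuples: {(y, 39, 31, 4)}
Taking the difference: {(c, 4, 30, 1), (d, 30, 11, 33), (d, 8, 4, 33), (n, 4, 30, 13), (q, 4, 30, 32), (s, 4, 30, 26)}
π[G, B]: project onto (G, B) (1 duplicate(s) eliminated) → {(c, 1), (d, 33), (n, 13), (q, 32), (s, 26)}

{(c, 1), (d, 33), (n, 13), (q, 32), (s, 26)}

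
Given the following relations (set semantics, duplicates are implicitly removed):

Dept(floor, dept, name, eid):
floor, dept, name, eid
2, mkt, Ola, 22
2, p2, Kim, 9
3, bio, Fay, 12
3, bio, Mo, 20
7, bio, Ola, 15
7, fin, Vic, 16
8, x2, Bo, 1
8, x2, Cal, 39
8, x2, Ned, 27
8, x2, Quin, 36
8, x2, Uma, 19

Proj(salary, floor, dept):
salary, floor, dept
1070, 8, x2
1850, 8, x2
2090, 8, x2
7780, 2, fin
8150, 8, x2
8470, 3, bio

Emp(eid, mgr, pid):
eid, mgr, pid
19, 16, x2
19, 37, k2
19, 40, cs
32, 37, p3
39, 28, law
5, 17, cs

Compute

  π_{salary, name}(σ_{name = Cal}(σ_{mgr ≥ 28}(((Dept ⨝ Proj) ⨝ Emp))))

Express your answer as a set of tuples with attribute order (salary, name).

Natural join on floor, dept: {(3, bio, Fay, 12, 8470), (3, bio, Mo, 20, 8470), (8, x2, Bo, 1, 1070), (8, x2, Bo, 1, 1850), (8, x2, Bo, 1, 2090), (8, x2, Bo, 1, 8150), (8, x2, Cal, 39, 1070), (8, x2, Cal, 39, 1850), (8, x2, Cal, 39, 2090), (8, x2, Cal, 39, 8150), (8, x2, Ned, 27, 1070), (8, x2, Ned, 27, 1850), (8, x2, Ned, 27, 2090), (8, x2, Ned, 27, 8150), (8, x2, Quin, 36, 1070), (8, x2, Quin, 36, 1850), (8, x2, Quin, 36, 2090), (8, x2, Quin, 36, 8150), (8, x2, Uma, 19, 1070), (8, x2, Uma, 19, 1850), (8, x2, Uma, 19, 2090), (8, x2, Uma, 19, 8150)}
Natural join on eid: {(8, x2, Cal, 39, 1070, 28, law), (8, x2, Cal, 39, 1850, 28, law), (8, x2, Cal, 39, 2090, 28, law), (8, x2, Cal, 39, 8150, 28, law), (8, x2, Uma, 19, 1070, 16, x2), (8, x2, Uma, 19, 1070, 37, k2), (8, x2, Uma, 19, 1070, 40, cs), (8, x2, Uma, 19, 1850, 16, x2), (8, x2, Uma, 19, 1850, 37, k2), (8, x2, Uma, 19, 1850, 40, cs), (8, x2, Uma, 19, 2090, 16, x2), (8, x2, Uma, 19, 2090, 37, k2), (8, x2, Uma, 19, 2090, 40, cs), (8, x2, Uma, 19, 8150, 16, x2), (8, x2, Uma, 19, 8150, 37, k2), (8, x2, Uma, 19, 8150, 40, cs)}
Filtering on mgr ≥ 28 leaves {(8, x2, Cal, 39, 1070, 28, law), (8, x2, Cal, 39, 1850, 28, law), (8, x2, Cal, 39, 2090, 28, law), (8, x2, Cal, 39, 8150, 28, law), (8, x2, Uma, 19, 1070, 37, k2), (8, x2, Uma, 19, 1070, 40, cs), (8, x2, Uma, 19, 1850, 37, k2), (8, x2, Uma, 19, 1850, 40, cs), (8, x2, Uma, 19, 2090, 37, k2), (8, x2, Uma, 19, 2090, 40, cs), (8, x2, Uma, 19, 8150, 37, k2), (8, x2, Uma, 19, 8150, 40, cs)}.
Filtering on name = Cal leaves {(8, x2, Cal, 39, 1070, 28, law), (8, x2, Cal, 39, 1850, 28, law), (8, x2, Cal, 39, 2090, 28, law), (8, x2, Cal, 39, 8150, 28, law)}.
Keep only column(s) salary, name: {(1070, Cal), (1850, Cal), (2090, Cal), (8150, Cal)}

{(1070, Cal), (1850, Cal), (2090, Cal), (8150, Cal)}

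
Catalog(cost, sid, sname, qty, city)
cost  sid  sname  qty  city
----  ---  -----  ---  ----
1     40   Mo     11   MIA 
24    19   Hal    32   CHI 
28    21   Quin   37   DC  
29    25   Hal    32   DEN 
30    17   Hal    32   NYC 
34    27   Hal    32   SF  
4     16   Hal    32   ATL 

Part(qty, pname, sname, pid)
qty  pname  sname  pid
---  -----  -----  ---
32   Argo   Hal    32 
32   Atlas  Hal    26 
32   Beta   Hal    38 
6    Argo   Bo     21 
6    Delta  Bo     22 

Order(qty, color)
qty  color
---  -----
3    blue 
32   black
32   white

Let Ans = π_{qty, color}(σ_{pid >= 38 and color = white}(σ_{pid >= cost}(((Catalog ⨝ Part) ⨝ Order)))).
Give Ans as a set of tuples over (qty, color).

Natural join on sname, qty: {(24, 19, Hal, 32, CHI, Argo, 32), (24, 19, Hal, 32, CHI, Atlas, 26), (24, 19, Hal, 32, CHI, Beta, 38), (29, 25, Hal, 32, DEN, Argo, 32), (29, 25, Hal, 32, DEN, Atlas, 26), (29, 25, Hal, 32, DEN, Beta, 38), (30, 17, Hal, 32, NYC, Argo, 32), (30, 17, Hal, 32, NYC, Atlas, 26), (30, 17, Hal, 32, NYC, Beta, 38), (34, 27, Hal, 32, SF, Argo, 32), (34, 27, Hal, 32, SF, Atlas, 26), (34, 27, Hal, 32, SF, Beta, 38), (4, 16, Hal, 32, ATL, Argo, 32), (4, 16, Hal, 32, ATL, Atlas, 26), (4, 16, Hal, 32, ATL, Beta, 38)}
Natural join on qty: {(24, 19, Hal, 32, CHI, Argo, 32, black), (24, 19, Hal, 32, CHI, Argo, 32, white), (24, 19, Hal, 32, CHI, Atlas, 26, black), (24, 19, Hal, 32, CHI, Atlas, 26, white), (24, 19, Hal, 32, CHI, Beta, 38, black), (24, 19, Hal, 32, CHI, Beta, 38, white), (29, 25, Hal, 32, DEN, Argo, 32, black), (29, 25, Hal, 32, DEN, Argo, 32, white), (29, 25, Hal, 32, DEN, Atlas, 26, black), (29, 25, Hal, 32, DEN, Atlas, 26, white), (29, 25, Hal, 32, DEN, Beta, 38, black), (29, 25, Hal, 32, DEN, Beta, 38, white), (30, 17, Hal, 32, NYC, Argo, 32, black), (30, 17, Hal, 32, NYC, Argo, 32, white), (30, 17, Hal, 32, NYC, Atlas, 26, black), (30, 17, Hal, 32, NYC, Atlas, 26, white), (30, 17, Hal, 32, NYC, Beta, 38, black), (30, 17, Hal, 32, NYC, Beta, 38, white), (34, 27, Hal, 32, SF, Argo, 32, black), (34, 27, Hal, 32, SF, Argo, 32, white), (34, 27, Hal, 32, SF, Atlas, 26, black), (34, 27, Hal, 32, SF, Atlas, 26, white), (34, 27, Hal, 32, SF, Beta, 38, black), (34, 27, Hal, 32, SF, Beta, 38, white), (4, 16, Hal, 32, ATL, Argo, 32, black), (4, 16, Hal, 32, ATL, Argo, 32, white), (4, 16, Hal, 32, ATL, Atlas, 26, black), (4, 16, Hal, 32, ATL, Atlas, 26, white), (4, 16, Hal, 32, ATL, Beta, 38, black), (4, 16, Hal, 32, ATL, Beta, 38, white)}
Selection pid >= cost: {(24, 19, Hal, 32, CHI, Argo, 32, black), (24, 19, Hal, 32, CHI, Argo, 32, white), (24, 19, Hal, 32, CHI, Atlas, 26, black), (24, 19, Hal, 32, CHI, Atlas, 26, white), (24, 19, Hal, 32, CHI, Beta, 38, black), (24, 19, Hal, 32, CHI, Beta, 38, white), (29, 25, Hal, 32, DEN, Argo, 32, black), (29, 25, Hal, 32, DEN, Argo, 32, white), (29, 25, Hal, 32, DEN, Beta, 38, black), (29, 25, Hal, 32, DEN, Beta, 38, white), (30, 17, Hal, 32, NYC, Argo, 32, black), (30, 17, Hal, 32, NYC, Argo, 32, white), (30, 17, Hal, 32, NYC, Beta, 38, black), (30, 17, Hal, 32, NYC, Beta, 38, white), (34, 27, Hal, 32, SF, Beta, 38, black), (34, 27, Hal, 32, SF, Beta, 38, white), (4, 16, Hal, 32, ATL, Argo, 32, black), (4, 16, Hal, 32, ATL, Argo, 32, white), (4, 16, Hal, 32, ATL, Atlas, 26, black), (4, 16, Hal, 32, ATL, Atlas, 26, white), (4, 16, Hal, 32, ATL, Beta, 38, black), (4, 16, Hal, 32, ATL, Beta, 38, white)}
Selection pid >= 38 and color = white: {(24, 19, Hal, 32, CHI, Beta, 38, white), (29, 25, Hal, 32, DEN, Beta, 38, white), (30, 17, Hal, 32, NYC, Beta, 38, white), (34, 27, Hal, 32, SF, Beta, 38, white), (4, 16, Hal, 32, ATL, Beta, 38, white)}
Keep only column(s) qty, color (4 duplicate(s) eliminated): {(32, white)}

{(32, white)}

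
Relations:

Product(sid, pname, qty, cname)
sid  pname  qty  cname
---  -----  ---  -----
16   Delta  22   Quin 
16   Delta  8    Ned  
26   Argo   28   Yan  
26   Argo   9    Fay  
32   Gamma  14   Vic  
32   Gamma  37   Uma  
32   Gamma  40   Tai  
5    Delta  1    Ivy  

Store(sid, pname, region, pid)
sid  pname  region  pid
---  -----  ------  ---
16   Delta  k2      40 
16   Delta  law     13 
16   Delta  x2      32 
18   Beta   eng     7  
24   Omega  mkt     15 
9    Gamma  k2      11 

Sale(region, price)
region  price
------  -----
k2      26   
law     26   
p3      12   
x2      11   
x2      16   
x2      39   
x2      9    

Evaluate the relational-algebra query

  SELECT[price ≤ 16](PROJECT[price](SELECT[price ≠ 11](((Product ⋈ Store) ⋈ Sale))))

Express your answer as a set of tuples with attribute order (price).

Joining Product and Store on sid, pname yields {(16, Delta, 22, Quin, k2, 40), (16, Delta, 22, Quin, law, 13), (16, Delta, 22, Quin, x2, 32), (16, Delta, 8, Ned, k2, 40), (16, Delta, 8, Ned, law, 13), (16, Delta, 8, Ned, x2, 32)}.
Joining (Product ⋈ Store) and Sale on region yields {(16, Delta, 22, Quin, k2, 40, 26), (16, Delta, 22, Quin, law, 13, 26), (16, Delta, 22, Quin, x2, 32, 11), (16, Delta, 22, Quin, x2, 32, 16), (16, Delta, 22, Quin, x2, 32, 39), (16, Delta, 22, Quin, x2, 32, 9), (16, Delta, 8, Ned, k2, 40, 26), (16, Delta, 8, Ned, law, 13, 26), (16, Delta, 8, Ned, x2, 32, 11), (16, Delta, 8, Ned, x2, 32, 16), (16, Delta, 8, Ned, x2, 32, 39), (16, Delta, 8, Ned, x2, 32, 9)}.
Apply σ_{price ≠ 11}; surviving tuples: {(16, Delta, 22, Quin, k2, 40, 26), (16, Delta, 22, Quin, law, 13, 26), (16, Delta, 22, Quin, x2, 32, 16), (16, Delta, 22, Quin, x2, 32, 39), (16, Delta, 22, Quin, x2, 32, 9), (16, Delta, 8, Ned, k2, 40, 26), (16, Delta, 8, Ned, law, 13, 26), (16, Delta, 8, Ned, x2, 32, 16), (16, Delta, 8, Ned, x2, 32, 39), (16, Delta, 8, Ned, x2, 32, 9)}
π[price]: project onto (price) (6 duplicate(s) eliminated) → {16, 26, 39, 9}
Apply σ_{price ≤ 16}; surviving tuples: {16, 9}

{16, 9}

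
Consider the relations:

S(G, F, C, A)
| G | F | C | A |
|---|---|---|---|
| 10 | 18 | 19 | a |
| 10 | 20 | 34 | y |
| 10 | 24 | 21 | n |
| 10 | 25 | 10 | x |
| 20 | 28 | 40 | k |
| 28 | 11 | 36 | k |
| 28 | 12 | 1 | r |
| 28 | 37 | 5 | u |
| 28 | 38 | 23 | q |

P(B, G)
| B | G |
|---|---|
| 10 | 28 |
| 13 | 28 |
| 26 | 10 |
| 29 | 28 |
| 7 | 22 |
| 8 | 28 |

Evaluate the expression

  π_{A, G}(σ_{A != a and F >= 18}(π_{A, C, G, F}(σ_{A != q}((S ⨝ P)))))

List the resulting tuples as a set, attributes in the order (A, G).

S ⋈ P (natural join on G): {(10, 18, 19, a, 26), (10, 20, 34, y, 26), (10, 24, 21, n, 26), (10, 25, 10, x, 26), (28, 11, 36, k, 10), (28, 11, 36, k, 13), (28, 11, 36, k, 29), (28, 11, 36, k, 8), (28, 12, 1, r, 10), (28, 12, 1, r, 13), (28, 12, 1, r, 29), (28, 12, 1, r, 8), (28, 37, 5, u, 10), (28, 37, 5, u, 13), (28, 37, 5, u, 29), (28, 37, 5, u, 8), (28, 38, 23, q, 10), (28, 38, 23, q, 13), (28, 38, 23, q, 29), (28, 38, 23, q, 8)}
Selection A != q: {(10, 18, 19, a, 26), (10, 20, 34, y, 26), (10, 24, 21, n, 26), (10, 25, 10, x, 26), (28, 11, 36, k, 10), (28, 11, 36, k, 13), (28, 11, 36, k, 29), (28, 11, 36, k, 8), (28, 12, 1, r, 10), (28, 12, 1, r, 13), (28, 12, 1, r, 29), (28, 12, 1, r, 8), (28, 37, 5, u, 10), (28, 37, 5, u, 13), (28, 37, 5, u, 29), (28, 37, 5, u, 8)}
Keep only column(s) A, C, G, F (9 duplicate(s) eliminated): {(a, 19, 10, 18), (k, 36, 28, 11), (n, 21, 10, 24), (r, 1, 28, 12), (u, 5, 28, 37), (x, 10, 10, 25), (y, 34, 10, 20)}
Selection A != a and F >= 18: {(n, 21, 10, 24), (u, 5, 28, 37), (x, 10, 10, 25), (y, 34, 10, 20)}
Keep only column(s) A, G: {(n, 10), (u, 28), (x, 10), (y, 10)}

{(n, 10), (u, 28), (x, 10), (y, 10)}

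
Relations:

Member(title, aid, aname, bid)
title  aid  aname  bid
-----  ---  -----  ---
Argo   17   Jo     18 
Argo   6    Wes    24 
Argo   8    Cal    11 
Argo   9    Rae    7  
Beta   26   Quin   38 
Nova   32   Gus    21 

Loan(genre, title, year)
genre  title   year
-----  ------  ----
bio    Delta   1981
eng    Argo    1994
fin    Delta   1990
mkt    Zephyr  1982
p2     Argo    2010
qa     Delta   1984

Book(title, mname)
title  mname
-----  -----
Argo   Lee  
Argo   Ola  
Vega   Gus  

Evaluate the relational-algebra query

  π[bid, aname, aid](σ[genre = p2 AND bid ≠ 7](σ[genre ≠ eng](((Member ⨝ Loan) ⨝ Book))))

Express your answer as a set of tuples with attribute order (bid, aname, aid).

{(11, Cal, 8), (18, Jo, 17), (24, Wes, 6)}

Member ⋈ Loan (natural join on title): {(Argo, 17, Jo, 18, eng, 1994), (Argo, 17, Jo, 18, p2, 2010), (Argo, 6, Wes, 24, eng, 1994), (Argo, 6, Wes, 24, p2, 2010), (Argo, 8, Cal, 11, eng, 1994), (Argo, 8, Cal, 11, p2, 2010), (Argo, 9, Rae, 7, eng, 1994), (Argo, 9, Rae, 7, p2, 2010)}
(Member ⨝ Loan) ⋈ Book (natural join on title): {(Argo, 17, Jo, 18, eng, 1994, Lee), (Argo, 17, Jo, 18, eng, 1994, Ola), (Argo, 17, Jo, 18, p2, 2010, Lee), (Argo, 17, Jo, 18, p2, 2010, Ola), (Argo, 6, Wes, 24, eng, 1994, Lee), (Argo, 6, Wes, 24, eng, 1994, Ola), (Argo, 6, Wes, 24, p2, 2010, Lee), (Argo, 6, Wes, 24, p2, 2010, Ola), (Argo, 8, Cal, 11, eng, 1994, Lee), (Argo, 8, Cal, 11, eng, 1994, Ola), (Argo, 8, Cal, 11, p2, 2010, Lee), (Argo, 8, Cal, 11, p2, 2010, Ola), (Argo, 9, Rae, 7, eng, 1994, Lee), (Argo, 9, Rae, 7, eng, 1994, Ola), (Argo, 9, Rae, 7, p2, 2010, Lee), (Argo, 9, Rae, 7, p2, 2010, Ola)}
σ[genre ≠ eng]: keep tuples satisfying genre ≠ eng → {(Argo, 17, Jo, 18, p2, 2010, Lee), (Argo, 17, Jo, 18, p2, 2010, Ola), (Argo, 6, Wes, 24, p2, 2010, Lee), (Argo, 6, Wes, 24, p2, 2010, Ola), (Argo, 8, Cal, 11, p2, 2010, Lee), (Argo, 8, Cal, 11, p2, 2010, Ola), (Argo, 9, Rae, 7, p2, 2010, Lee), (Argo, 9, Rae, 7, p2, 2010, Ola)}
σ[genre = p2 AND bid ≠ 7]: keep tuples satisfying genre = p2 AND bid ≠ 7 → {(Argo, 17, Jo, 18, p2, 2010, Lee), (Argo, 17, Jo, 18, p2, 2010, Ola), (Argo, 6, Wes, 24, p2, 2010, Lee), (Argo, 6, Wes, 24, p2, 2010, Ola), (Argo, 8, Cal, 11, p2, 2010, Lee), (Argo, 8, Cal, 11, p2, 2010, Ola)}
Keep only column(s) bid, aname, aid (3 duplicate(s) eliminated): {(11, Cal, 8), (18, Jo, 17), (24, Wes, 6)}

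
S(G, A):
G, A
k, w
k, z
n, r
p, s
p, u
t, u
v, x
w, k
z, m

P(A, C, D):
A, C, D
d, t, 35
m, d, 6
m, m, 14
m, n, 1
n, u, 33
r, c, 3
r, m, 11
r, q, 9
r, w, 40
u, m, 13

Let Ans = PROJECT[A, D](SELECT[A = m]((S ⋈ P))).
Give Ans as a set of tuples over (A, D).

{(m, 1), (m, 14), (m, 6)}

Natural join on A: {(n, r, c, 3), (n, r, m, 11), (n, r, q, 9), (n, r, w, 40), (p, u, m, 13), (t, u, m, 13), (z, m, d, 6), (z, m, m, 14), (z, m, n, 1)}
Filtering on A = m leaves {(z, m, d, 6), (z, m, m, 14), (z, m, n, 1)}.
Projecting to A, D: {(m, 1), (m, 14), (m, 6)}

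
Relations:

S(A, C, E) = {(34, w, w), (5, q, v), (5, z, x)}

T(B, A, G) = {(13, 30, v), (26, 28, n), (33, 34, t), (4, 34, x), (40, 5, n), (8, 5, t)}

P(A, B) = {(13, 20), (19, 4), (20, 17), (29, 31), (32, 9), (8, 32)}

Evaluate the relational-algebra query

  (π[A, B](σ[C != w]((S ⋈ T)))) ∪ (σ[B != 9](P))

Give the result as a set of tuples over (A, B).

{(13, 20), (19, 4), (20, 17), (29, 31), (5, 40), (5, 8), (8, 32)}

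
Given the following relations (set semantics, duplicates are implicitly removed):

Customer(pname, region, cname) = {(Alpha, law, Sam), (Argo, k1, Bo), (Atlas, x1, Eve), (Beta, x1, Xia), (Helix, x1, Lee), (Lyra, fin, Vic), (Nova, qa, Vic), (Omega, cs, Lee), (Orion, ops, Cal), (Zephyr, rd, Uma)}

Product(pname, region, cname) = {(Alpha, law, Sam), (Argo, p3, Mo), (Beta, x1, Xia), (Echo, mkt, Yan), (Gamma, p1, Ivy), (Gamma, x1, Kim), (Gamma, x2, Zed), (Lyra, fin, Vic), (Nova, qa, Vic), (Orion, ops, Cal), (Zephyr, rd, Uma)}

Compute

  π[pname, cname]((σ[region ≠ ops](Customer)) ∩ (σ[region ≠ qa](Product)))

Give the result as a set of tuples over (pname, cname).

Filtering on region ≠ ops leaves {(Alpha, law, Sam), (Argo, k1, Bo), (Atlas, x1, Eve), (Beta, x1, Xia), (Helix, x1, Lee), (Lyra, fin, Vic), (Nova, qa, Vic), (Omega, cs, Lee), (Zephyr, rd, Uma)}.
Filtering on region ≠ qa leaves {(Alpha, law, Sam), (Argo, p3, Mo), (Beta, x1, Xia), (Echo, mkt, Yan), (Gamma, p1, Ivy), (Gamma, x1, Kim), (Gamma, x2, Zed), (Lyra, fin, Vic), (Orion, ops, Cal), (Zephyr, rd, Uma)}.
Intersection: {(Alpha, law, Sam), (Argo, k1, Bo), (Atlas, x1, Eve), (Beta, x1, Xia), (Helix, x1, Lee), (Lyra, fin, Vic), (Nova, qa, Vic), (Omega, cs, Lee), (Zephyr, rd, Uma)} with {(Alpha, law, Sam), (Argo, p3, Mo), (Beta, x1, Xia), (Echo, mkt, Yan), (Gamma, p1, Ivy), (Gamma, x1, Kim), (Gamma, x2, Zed), (Lyra, fin, Vic), (Orion, ops, Cal), (Zephyr, rd, Uma)} → {(Alpha, law, Sam), (Beta, x1, Xia), (Lyra, fin, Vic), (Zephyr, rd, Uma)}
Projecting to pname, cname: {(Alpha, Sam), (Beta, Xia), (Lyra, Vic), (Zephyr, Uma)}

{(Alpha, Sam), (Beta, Xia), (Lyra, Vic), (Zephyr, Uma)}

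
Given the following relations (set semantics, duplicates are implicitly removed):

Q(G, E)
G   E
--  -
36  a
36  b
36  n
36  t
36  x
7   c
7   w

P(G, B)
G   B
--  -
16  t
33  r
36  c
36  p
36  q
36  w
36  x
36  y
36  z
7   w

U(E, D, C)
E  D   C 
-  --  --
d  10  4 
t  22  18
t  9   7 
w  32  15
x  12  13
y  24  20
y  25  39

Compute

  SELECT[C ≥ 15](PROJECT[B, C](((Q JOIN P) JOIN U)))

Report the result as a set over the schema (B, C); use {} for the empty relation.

{(c, 18), (p, 18), (q, 18), (w, 15), (w, 18), (x, 18), (y, 18), (z, 18)}

Natural join on G: {(36, a, c), (36, a, p), (36, a, q), (36, a, w), (36, a, x), (36, a, y), (36, a, z), (36, b, c), (36, b, p), (36, b, q), (36, b, w), (36, b, x), (36, b, y), (36, b, z), (36, n, c), (36, n, p), (36, n, q), (36, n, w), (36, n, x), (36, n, y), (36, n, z), (36, t, c), (36, t, p), (36, t, q), (36, t, w), (36, t, x), (36, t, y), (36, t, z), (36, x, c), (36, x, p), (36, x, q), (36, x, w), (36, x, x), (36, x, y), (36, x, z), (7, c, w), (7, w, w)}
Natural join on E: {(36, t, c, 22, 18), (36, t, c, 9, 7), (36, t, p, 22, 18), (36, t, p, 9, 7), (36, t, q, 22, 18), (36, t, q, 9, 7), (36, t, w, 22, 18), (36, t, w, 9, 7), (36, t, x, 22, 18), (36, t, x, 9, 7), (36, t, y, 22, 18), (36, t, y, 9, 7), (36, t, z, 22, 18), (36, t, z, 9, 7), (36, x, c, 12, 13), (36, x, p, 12, 13), (36, x, q, 12, 13), (36, x, w, 12, 13), (36, x, x, 12, 13), (36, x, y, 12, 13), (36, x, z, 12, 13), (7, w, w, 32, 15)}
π_{B, C} gives {(c, 13), (c, 18), (c, 7), (p, 13), (p, 18), (p, 7), (q, 13), (q, 18), (q, 7), (w, 13), (w, 15), (w, 18), (w, 7), (x, 13), (x, 18), (x, 7), (y, 13), (y, 18), (y, 7), (z, 13), (z, 18), (z, 7)}.
Selection C ≥ 15: {(c, 18), (p, 18), (q, 18), (w, 15), (w, 18), (x, 18), (y, 18), (z, 18)}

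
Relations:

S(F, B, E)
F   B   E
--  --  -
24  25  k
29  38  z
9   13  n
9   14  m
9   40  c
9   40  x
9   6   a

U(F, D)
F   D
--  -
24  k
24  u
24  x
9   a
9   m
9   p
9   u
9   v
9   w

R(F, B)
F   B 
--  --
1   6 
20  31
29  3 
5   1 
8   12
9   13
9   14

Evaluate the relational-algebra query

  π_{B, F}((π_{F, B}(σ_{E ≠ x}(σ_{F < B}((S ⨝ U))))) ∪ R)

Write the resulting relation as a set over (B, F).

{(1, 5), (12, 8), (13, 9), (14, 9), (25, 24), (3, 29), (31, 20), (40, 9), (6, 1)}

S ⋈ U (natural join on F): {(24, 25, k, k), (24, 25, k, u), (24, 25, k, x), (9, 13, n, a), (9, 13, n, m), (9, 13, n, p), (9, 13, n, u), (9, 13, n, v), (9, 13, n, w), (9, 14, m, a), (9, 14, m, m), (9, 14, m, p), (9, 14, m, u), (9, 14, m, v), (9, 14, m, w), (9, 40, c, a), (9, 40, c, m), (9, 40, c, p), (9, 40, c, u), (9, 40, c, v), (9, 40, c, w), (9, 40, x, a), (9, 40, x, m), (9, 40, x, p), (9, 40, x, u), (9, 40, x, v), (9, 40, x, w), (9, 6, a, a), (9, 6, a, m), (9, 6, a, p), (9, 6, a, u), (9, 6, a, v), (9, 6, a, w)}
Apply σ_{F < B}; surviving tuples: {(24, 25, k, k), (24, 25, k, u), (24, 25, k, x), (9, 13, n, a), (9, 13, n, m), (9, 13, n, p), (9, 13, n, u), (9, 13, n, v), (9, 13, n, w), (9, 14, m, a), (9, 14, m, m), (9, 14, m, p), (9, 14, m, u), (9, 14, m, v), (9, 14, m, w), (9, 40, c, a), (9, 40, c, m), (9, 40, c, p), (9, 40, c, u), (9, 40, c, v), (9, 40, c, w), (9, 40, x, a), (9, 40, x, m), (9, 40, x, p), (9, 40, x, u), (9, 40, x, v), (9, 40, x, w)}
Apply σ_{E ≠ x}; surviving tuples: {(24, 25, k, k), (24, 25, k, u), (24, 25, k, x), (9, 13, n, a), (9, 13, n, m), (9, 13, n, p), (9, 13, n, u), (9, 13, n, v), (9, 13, n, w), (9, 14, m, a), (9, 14, m, m), (9, 14, m, p), (9, 14, m, u), (9, 14, m, v), (9, 14, m, w), (9, 40, c, a), (9, 40, c, m), (9, 40, c, p), (9, 40, c, u), (9, 40, c, v), (9, 40, c, w)}
Keep only column(s) F, B (17 duplicate(s) eliminated): {(24, 25), (9, 13), (9, 14), (9, 40)}
Union: {(24, 25), (9, 13), (9, 14), (9, 40)} with {(1, 6), (20, 31), (29, 3), (5, 1), (8, 12), (9, 13), (9, 14)} → {(1, 6), (20, 31), (24, 25), (29, 3), (5, 1), (8, 12), (9, 13), (9, 14), (9, 40)}
Keep only column(s) B, F: {(1, 5), (12, 8), (13, 9), (14, 9), (25, 24), (3, 29), (31, 20), (40, 9), (6, 1)}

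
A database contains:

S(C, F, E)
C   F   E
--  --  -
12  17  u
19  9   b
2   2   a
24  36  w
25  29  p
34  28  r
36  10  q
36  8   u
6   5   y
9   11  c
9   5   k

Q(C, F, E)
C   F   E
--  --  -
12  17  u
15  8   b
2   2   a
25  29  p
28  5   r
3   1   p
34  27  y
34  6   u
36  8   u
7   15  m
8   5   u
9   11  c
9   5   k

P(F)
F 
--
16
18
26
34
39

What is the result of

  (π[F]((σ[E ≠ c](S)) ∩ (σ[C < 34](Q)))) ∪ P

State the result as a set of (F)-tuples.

Apply σ_{E ≠ c}; surviving tuples: {(12, 17, u), (19, 9, b), (2, 2, a), (24, 36, w), (25, 29, p), (34, 28, r), (36, 10, q), (36, 8, u), (6, 5, y), (9, 5, k)}
Apply σ_{C < 34}; surviving tuples: {(12, 17, u), (15, 8, b), (2, 2, a), (25, 29, p), (28, 5, r), (3, 1, p), (7, 15, m), (8, 5, u), (9, 11, c), (9, 5, k)}
Taking the intersection: {(12, 17, u), (2, 2, a), (25, 29, p), (9, 5, k)}
π_{F} gives {17, 2, 29, 5}.
Taking the union: {16, 17, 18, 2, 26, 29, 34, 39, 5}

{16, 17, 18, 2, 26, 29, 34, 39, 5}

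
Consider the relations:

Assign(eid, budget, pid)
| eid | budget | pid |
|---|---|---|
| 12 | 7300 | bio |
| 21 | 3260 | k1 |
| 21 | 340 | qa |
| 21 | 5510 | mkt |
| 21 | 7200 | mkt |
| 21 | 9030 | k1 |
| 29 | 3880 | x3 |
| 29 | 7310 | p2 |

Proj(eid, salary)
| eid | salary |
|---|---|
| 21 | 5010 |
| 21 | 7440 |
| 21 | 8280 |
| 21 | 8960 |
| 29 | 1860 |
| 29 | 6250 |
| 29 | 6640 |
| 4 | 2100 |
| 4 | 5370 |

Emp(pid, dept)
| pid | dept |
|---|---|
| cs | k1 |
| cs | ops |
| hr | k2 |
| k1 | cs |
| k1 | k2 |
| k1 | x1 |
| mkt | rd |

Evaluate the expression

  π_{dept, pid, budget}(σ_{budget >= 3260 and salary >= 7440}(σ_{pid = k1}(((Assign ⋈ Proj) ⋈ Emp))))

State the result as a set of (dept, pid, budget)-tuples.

{(cs, k1, 3260), (cs, k1, 9030), (k2, k1, 3260), (k2, k1, 9030), (x1, k1, 3260), (x1, k1, 9030)}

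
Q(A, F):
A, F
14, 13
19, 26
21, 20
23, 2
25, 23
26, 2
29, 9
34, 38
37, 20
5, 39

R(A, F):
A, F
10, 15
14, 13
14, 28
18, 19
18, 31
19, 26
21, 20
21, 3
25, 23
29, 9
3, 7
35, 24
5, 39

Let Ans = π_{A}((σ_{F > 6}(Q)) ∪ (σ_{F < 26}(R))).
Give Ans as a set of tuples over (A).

{10, 14, 18, 19, 21, 25, 29, 3, 34, 35, 37, 5}

Filtering on F > 6 leaves {(14, 13), (19, 26), (21, 20), (25, 23), (29, 9), (34, 38), (37, 20), (5, 39)}.
Filtering on F < 26 leaves {(10, 15), (14, 13), (18, 19), (21, 20), (21, 3), (25, 23), (29, 9), (3, 7), (35, 24)}.
Union: {(14, 13), (19, 26), (21, 20), (25, 23), (29, 9), (34, 38), (37, 20), (5, 39)} with {(10, 15), (14, 13), (18, 19), (21, 20), (21, 3), (25, 23), (29, 9), (3, 7), (35, 24)} → {(10, 15), (14, 13), (18, 19), (19, 26), (21, 20), (21, 3), (25, 23), (29, 9), (3, 7), (34, 38), (35, 24), (37, 20), (5, 39)}
Keep only column(s) A (1 duplicate(s) eliminated): {10, 14, 18, 19, 21, 25, 29, 3, 34, 35, 37, 5}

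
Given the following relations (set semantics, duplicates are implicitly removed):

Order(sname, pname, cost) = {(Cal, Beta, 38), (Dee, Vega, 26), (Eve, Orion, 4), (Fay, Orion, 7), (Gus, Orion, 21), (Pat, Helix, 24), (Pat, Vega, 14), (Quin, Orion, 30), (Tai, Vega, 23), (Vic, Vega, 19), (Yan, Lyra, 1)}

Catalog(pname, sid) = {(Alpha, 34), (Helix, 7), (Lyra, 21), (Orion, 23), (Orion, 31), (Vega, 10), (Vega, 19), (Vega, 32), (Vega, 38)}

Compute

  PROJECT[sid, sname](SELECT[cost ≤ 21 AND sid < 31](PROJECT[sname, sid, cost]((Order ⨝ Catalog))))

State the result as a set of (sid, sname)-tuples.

{(10, Pat), (10, Vic), (19, Pat), (19, Vic), (21, Yan), (23, Eve), (23, Fay), (23, Gus)}

Joining Order and Catalog on pname yields {(Dee, Vega, 26, 10), (Dee, Vega, 26, 19), (Dee, Vega, 26, 32), (Dee, Vega, 26, 38), (Eve, Orion, 4, 23), (Eve, Orion, 4, 31), (Fay, Orion, 7, 23), (Fay, Orion, 7, 31), (Gus, Orion, 21, 23), (Gus, Orion, 21, 31), (Pat, Helix, 24, 7), (Pat, Vega, 14, 10), (Pat, Vega, 14, 19), (Pat, Vega, 14, 32), (Pat, Vega, 14, 38), (Quin, Orion, 30, 23), (Quin, Orion, 30, 31), (Tai, Vega, 23, 10), (Tai, Vega, 23, 19), (Tai, Vega, 23, 32), (Tai, Vega, 23, 38), (Vic, Vega, 19, 10), (Vic, Vega, 19, 19), (Vic, Vega, 19, 32), (Vic, Vega, 19, 38), (Yan, Lyra, 1, 21)}.
Projecting to sname, sid, cost: {(Dee, 10, 26), (Dee, 19, 26), (Dee, 32, 26), (Dee, 38, 26), (Eve, 23, 4), (Eve, 31, 4), (Fay, 23, 7), (Fay, 31, 7), (Gus, 23, 21), (Gus, 31, 21), (Pat, 10, 14), (Pat, 19, 14), (Pat, 32, 14), (Pat, 38, 14), (Pat, 7, 24), (Quin, 23, 30), (Quin, 31, 30), (Tai, 10, 23), (Tai, 19, 23), (Tai, 32, 23), (Tai, 38, 23), (Vic, 10, 19), (Vic, 19, 19), (Vic, 32, 19), (Vic, 38, 19), (Yan, 21, 1)}
Apply σ_{cost ≤ 21 AND sid < 31}; surviving tuples: {(Eve, 23, 4), (Fay, 23, 7), (Gus, 23, 21), (Pat, 10, 14), (Pat, 19, 14), (Vic, 10, 19), (Vic, 19, 19), (Yan, 21, 1)}
Projecting to sid, sname: {(10, Pat), (10, Vic), (19, Pat), (19, Vic), (21, Yan), (23, Eve), (23, Fay), (23, Gus)}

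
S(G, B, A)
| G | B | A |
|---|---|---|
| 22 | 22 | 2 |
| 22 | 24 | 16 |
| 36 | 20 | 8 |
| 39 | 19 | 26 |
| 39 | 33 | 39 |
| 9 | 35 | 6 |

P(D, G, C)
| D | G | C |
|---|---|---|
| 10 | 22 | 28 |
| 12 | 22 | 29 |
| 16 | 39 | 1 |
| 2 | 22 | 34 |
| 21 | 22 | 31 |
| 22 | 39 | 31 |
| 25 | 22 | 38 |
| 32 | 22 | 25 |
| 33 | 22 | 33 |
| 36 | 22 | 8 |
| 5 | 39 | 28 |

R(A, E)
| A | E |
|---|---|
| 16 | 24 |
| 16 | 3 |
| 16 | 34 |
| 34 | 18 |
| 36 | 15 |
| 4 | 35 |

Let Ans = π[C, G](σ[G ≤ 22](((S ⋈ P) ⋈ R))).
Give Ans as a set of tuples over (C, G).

S ⋈ P (natural join on G): {(22, 22, 2, 10, 28), (22, 22, 2, 12, 29), (22, 22, 2, 2, 34), (22, 22, 2, 21, 31), (22, 22, 2, 25, 38), (22, 22, 2, 32, 25), (22, 22, 2, 33, 33), (22, 22, 2, 36, 8), (22, 24, 16, 10, 28), (22, 24, 16, 12, 29), (22, 24, 16, 2, 34), (22, 24, 16, 21, 31), (22, 24, 16, 25, 38), (22, 24, 16, 32, 25), (22, 24, 16, 33, 33), (22, 24, 16, 36, 8), (39, 19, 26, 16, 1), (39, 19, 26, 22, 31), (39, 19, 26, 5, 28), (39, 33, 39, 16, 1), (39, 33, 39, 22, 31), (39, 33, 39, 5, 28)}
(S ⋈ P) ⋈ R (natural join on A): {(22, 24, 16, 10, 28, 24), (22, 24, 16, 10, 28, 3), (22, 24, 16, 10, 28, 34), (22, 24, 16, 12, 29, 24), (22, 24, 16, 12, 29, 3), (22, 24, 16, 12, 29, 34), (22, 24, 16, 2, 34, 24), (22, 24, 16, 2, 34, 3), (22, 24, 16, 2, 34, 34), (22, 24, 16, 21, 31, 24), (22, 24, 16, 21, 31, 3), (22, 24, 16, 21, 31, 34), (22, 24, 16, 25, 38, 24), (22, 24, 16, 25, 38, 3), (22, 24, 16, 25, 38, 34), (22, 24, 16, 32, 25, 24), (22, 24, 16, 32, 25, 3), (22, 24, 16, 32, 25, 34), (22, 24, 16, 33, 33, 24), (22, 24, 16, 33, 33, 3), (22, 24, 16, 33, 33, 34), (22, 24, 16, 36, 8, 24), (22, 24, 16, 36, 8, 3), (22, 24, 16, 36, 8, 34)}
Apply σ_{G ≤ 22}; surviving tuples: {(22, 24, 16, 10, 28, 24), (22, 24, 16, 10, 28, 3), (22, 24, 16, 10, 28, 34), (22, 24, 16, 12, 29, 24), (22, 24, 16, 12, 29, 3), (22, 24, 16, 12, 29, 34), (22, 24, 16, 2, 34, 24), (22, 24, 16, 2, 34, 3), (22, 24, 16, 2, 34, 34), (22, 24, 16, 21, 31, 24), (22, 24, 16, 21, 31, 3), (22, 24, 16, 21, 31, 34), (22, 24, 16, 25, 38, 24), (22, 24, 16, 25, 38, 3), (22, 24, 16, 25, 38, 34), (22, 24, 16, 32, 25, 24), (22, 24, 16, 32, 25, 3), (22, 24, 16, 32, 25, 34), (22, 24, 16, 33, 33, 24), (22, 24, 16, 33, 33, 3), (22, 24, 16, 33, 33, 34), (22, 24, 16, 36, 8, 24), (22, 24, 16, 36, 8, 3), (22, 24, 16, 36, 8, 34)}
Projecting to C, G (16 duplicate(s) eliminated): {(25, 22), (28, 22), (29, 22), (31, 22), (33, 22), (34, 22), (38, 22), (8, 22)}

{(25, 22), (28, 22), (29, 22), (31, 22), (33, 22), (34, 22), (38, 22), (8, 22)}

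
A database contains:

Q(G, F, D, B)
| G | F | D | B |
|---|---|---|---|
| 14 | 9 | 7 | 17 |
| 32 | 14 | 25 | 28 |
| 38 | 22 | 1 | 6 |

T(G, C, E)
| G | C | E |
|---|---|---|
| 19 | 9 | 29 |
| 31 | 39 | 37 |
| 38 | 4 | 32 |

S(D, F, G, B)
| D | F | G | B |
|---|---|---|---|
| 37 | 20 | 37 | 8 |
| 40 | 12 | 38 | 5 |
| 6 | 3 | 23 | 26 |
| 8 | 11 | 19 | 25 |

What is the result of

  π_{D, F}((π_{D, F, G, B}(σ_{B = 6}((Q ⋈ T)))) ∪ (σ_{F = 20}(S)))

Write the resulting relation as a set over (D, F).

Joining Q and T on G yields {(38, 22, 1, 6, 4, 32)}.
Selection B = 6: {(38, 22, 1, 6, 4, 32)}
Keep only column(s) D, F, G, B: {(1, 22, 38, 6)}
Selection F = 20: {(37, 20, 37, 8)}
Union: {(1, 22, 38, 6)} with {(37, 20, 37, 8)} → {(1, 22, 38, 6), (37, 20, 37, 8)}
Keep only column(s) D, F: {(1, 22), (37, 20)}

{(1, 22), (37, 20)}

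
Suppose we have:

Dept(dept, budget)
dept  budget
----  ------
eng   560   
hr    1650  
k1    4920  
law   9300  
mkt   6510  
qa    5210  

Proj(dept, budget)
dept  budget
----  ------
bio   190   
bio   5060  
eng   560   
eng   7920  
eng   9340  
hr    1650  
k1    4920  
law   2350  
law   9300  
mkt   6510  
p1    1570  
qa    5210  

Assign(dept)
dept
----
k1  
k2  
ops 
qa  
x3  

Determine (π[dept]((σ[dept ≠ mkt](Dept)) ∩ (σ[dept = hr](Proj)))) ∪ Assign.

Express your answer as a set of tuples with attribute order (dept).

{hr, k1, k2, ops, qa, x3}

Selection dept ≠ mkt: {(eng, 560), (hr, 1650), (k1, 4920), (law, 9300), (qa, 5210)}
Selection dept = hr: {(hr, 1650)}
Set intersection of the two operands is {(hr, 1650)}.
π_{dept} gives {hr}.
Set union of the two operands is {hr, k1, k2, ops, qa, x3}.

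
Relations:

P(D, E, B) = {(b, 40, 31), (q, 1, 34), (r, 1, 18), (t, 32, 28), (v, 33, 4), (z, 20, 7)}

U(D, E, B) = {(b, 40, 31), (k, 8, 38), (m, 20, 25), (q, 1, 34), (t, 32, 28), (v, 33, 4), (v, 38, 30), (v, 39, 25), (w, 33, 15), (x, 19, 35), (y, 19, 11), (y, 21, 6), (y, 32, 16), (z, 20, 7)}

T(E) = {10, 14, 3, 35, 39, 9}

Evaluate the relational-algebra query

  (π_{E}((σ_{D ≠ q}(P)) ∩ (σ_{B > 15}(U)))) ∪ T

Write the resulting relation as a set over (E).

σ[D ≠ q]: keep tuples satisfying D ≠ q → {(b, 40, 31), (r, 1, 18), (t, 32, 28), (v, 33, 4), (z, 20, 7)}
σ[B > 15]: keep tuples satisfying B > 15 → {(b, 40, 31), (k, 8, 38), (m, 20, 25), (q, 1, 34), (t, 32, 28), (v, 38, 30), (v, 39, 25), (x, 19, 35), (y, 32, 16)}
Set intersection of the two operands is {(b, 40, 31), (t, 32, 28)}.
Projecting to E: {32, 40}
Set union of the two operands is {10, 14, 3, 32, 35, 39, 40, 9}.

{10, 14, 3, 32, 35, 39, 40, 9}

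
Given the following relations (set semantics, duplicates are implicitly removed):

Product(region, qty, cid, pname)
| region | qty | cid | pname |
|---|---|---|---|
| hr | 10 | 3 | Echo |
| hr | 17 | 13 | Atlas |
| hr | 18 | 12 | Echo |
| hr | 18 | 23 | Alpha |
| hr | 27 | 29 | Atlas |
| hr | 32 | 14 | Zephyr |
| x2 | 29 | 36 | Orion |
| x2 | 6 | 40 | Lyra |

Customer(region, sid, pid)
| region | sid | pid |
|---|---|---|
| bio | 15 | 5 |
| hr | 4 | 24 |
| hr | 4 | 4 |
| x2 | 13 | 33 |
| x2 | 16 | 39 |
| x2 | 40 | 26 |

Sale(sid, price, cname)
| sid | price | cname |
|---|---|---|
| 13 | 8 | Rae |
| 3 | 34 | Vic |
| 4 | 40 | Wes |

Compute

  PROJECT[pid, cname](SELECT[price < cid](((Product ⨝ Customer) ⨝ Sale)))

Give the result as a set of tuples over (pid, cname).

{(33, Rae)}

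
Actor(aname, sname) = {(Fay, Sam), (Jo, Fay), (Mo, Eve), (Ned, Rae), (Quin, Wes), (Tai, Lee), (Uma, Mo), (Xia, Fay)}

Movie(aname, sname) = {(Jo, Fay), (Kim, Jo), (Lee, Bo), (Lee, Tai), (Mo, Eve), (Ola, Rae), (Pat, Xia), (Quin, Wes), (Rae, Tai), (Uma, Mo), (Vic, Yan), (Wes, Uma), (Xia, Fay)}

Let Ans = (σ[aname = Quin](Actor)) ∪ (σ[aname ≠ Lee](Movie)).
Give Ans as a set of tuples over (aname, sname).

σ[aname = Quin]: keep tuples satisfying aname = Quin → {(Quin, Wes)}
σ[aname ≠ Lee]: keep tuples satisfying aname ≠ Lee → {(Jo, Fay), (Kim, Jo), (Mo, Eve), (Ola, Rae), (Pat, Xia), (Quin, Wes), (Rae, Tai), (Uma, Mo), (Vic, Yan), (Wes, Uma), (Xia, Fay)}
Union: {(Quin, Wes)} with {(Jo, Fay), (Kim, Jo), (Mo, Eve), (Ola, Rae), (Pat, Xia), (Quin, Wes), (Rae, Tai), (Uma, Mo), (Vic, Yan), (Wes, Uma), (Xia, Fay)} → {(Jo, Fay), (Kim, Jo), (Mo, Eve), (Ola, Rae), (Pat, Xia), (Quin, Wes), (Rae, Tai), (Uma, Mo), (Vic, Yan), (Wes, Uma), (Xia, Fay)}

{(Jo, Fay), (Kim, Jo), (Mo, Eve), (Ola, Rae), (Pat, Xia), (Quin, Wes), (Rae, Tai), (Uma, Mo), (Vic, Yan), (Wes, Uma), (Xia, Fay)}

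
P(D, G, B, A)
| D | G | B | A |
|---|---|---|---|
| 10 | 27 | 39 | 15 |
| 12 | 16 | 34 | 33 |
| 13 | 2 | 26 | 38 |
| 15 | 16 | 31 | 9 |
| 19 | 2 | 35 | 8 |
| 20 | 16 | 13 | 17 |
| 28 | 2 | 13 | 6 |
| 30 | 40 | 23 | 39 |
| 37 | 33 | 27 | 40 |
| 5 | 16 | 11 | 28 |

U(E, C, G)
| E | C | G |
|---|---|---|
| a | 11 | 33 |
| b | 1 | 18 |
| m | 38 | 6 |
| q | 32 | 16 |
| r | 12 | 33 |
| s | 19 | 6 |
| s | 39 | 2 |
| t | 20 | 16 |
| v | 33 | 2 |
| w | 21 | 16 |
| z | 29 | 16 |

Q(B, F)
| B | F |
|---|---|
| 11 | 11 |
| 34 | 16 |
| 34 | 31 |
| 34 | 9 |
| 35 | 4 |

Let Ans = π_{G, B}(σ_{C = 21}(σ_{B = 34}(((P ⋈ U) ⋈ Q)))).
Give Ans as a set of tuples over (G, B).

Natural join on G: {(12, 16, 34, 33, q, 32), (12, 16, 34, 33, t, 20), (12, 16, 34, 33, w, 21), (12, 16, 34, 33, z, 29), (13, 2, 26, 38, s, 39), (13, 2, 26, 38, v, 33), (15, 16, 31, 9, q, 32), (15, 16, 31, 9, t, 20), (15, 16, 31, 9, w, 21), (15, 16, 31, 9, z, 29), (19, 2, 35, 8, s, 39), (19, 2, 35, 8, v, 33), (20, 16, 13, 17, q, 32), (20, 16, 13, 17, t, 20), (20, 16, 13, 17, w, 21), (20, 16, 13, 17, z, 29), (28, 2, 13, 6, s, 39), (28, 2, 13, 6, v, 33), (37, 33, 27, 40, a, 11), (37, 33, 27, 40, r, 12), (5, 16, 11, 28, q, 32), (5, 16, 11, 28, t, 20), (5, 16, 11, 28, w, 21), (5, 16, 11, 28, z, 29)}
Natural join on B: {(12, 16, 34, 33, q, 32, 16), (12, 16, 34, 33, q, 32, 31), (12, 16, 34, 33, q, 32, 9), (12, 16, 34, 33, t, 20, 16), (12, 16, 34, 33, t, 20, 31), (12, 16, 34, 33, t, 20, 9), (12, 16, 34, 33, w, 21, 16), (12, 16, 34, 33, w, 21, 31), (12, 16, 34, 33, w, 21, 9), (12, 16, 34, 33, z, 29, 16), (12, 16, 34, 33, z, 29, 31), (12, 16, 34, 33, z, 29, 9), (19, 2, 35, 8, s, 39, 4), (19, 2, 35, 8, v, 33, 4), (5, 16, 11, 28, q, 32, 11), (5, 16, 11, 28, t, 20, 11), (5, 16, 11, 28, w, 21, 11), (5, 16, 11, 28, z, 29, 11)}
σ[B = 34]: keep tuples satisfying B = 34 → {(12, 16, 34, 33, q, 32, 16), (12, 16, 34, 33, q, 32, 31), (12, 16, 34, 33, q, 32, 9), (12, 16, 34, 33, t, 20, 16), (12, 16, 34, 33, t, 20, 31), (12, 16, 34, 33, t, 20, 9), (12, 16, 34, 33, w, 21, 16), (12, 16, 34, 33, w, 21, 31), (12, 16, 34, 33, w, 21, 9), (12, 16, 34, 33, z, 29, 16), (12, 16, 34, 33, z, 29, 31), (12, 16, 34, 33, z, 29, 9)}
σ[C = 21]: keep tuples satisfying C = 21 → {(12, 16, 34, 33, w, 21, 16), (12, 16, 34, 33, w, 21, 31), (12, 16, 34, 33, w, 21, 9)}
π[G, B]: project onto (G, B) (2 duplicate(s) eliminated) → {(16, 34)}

{(16, 34)}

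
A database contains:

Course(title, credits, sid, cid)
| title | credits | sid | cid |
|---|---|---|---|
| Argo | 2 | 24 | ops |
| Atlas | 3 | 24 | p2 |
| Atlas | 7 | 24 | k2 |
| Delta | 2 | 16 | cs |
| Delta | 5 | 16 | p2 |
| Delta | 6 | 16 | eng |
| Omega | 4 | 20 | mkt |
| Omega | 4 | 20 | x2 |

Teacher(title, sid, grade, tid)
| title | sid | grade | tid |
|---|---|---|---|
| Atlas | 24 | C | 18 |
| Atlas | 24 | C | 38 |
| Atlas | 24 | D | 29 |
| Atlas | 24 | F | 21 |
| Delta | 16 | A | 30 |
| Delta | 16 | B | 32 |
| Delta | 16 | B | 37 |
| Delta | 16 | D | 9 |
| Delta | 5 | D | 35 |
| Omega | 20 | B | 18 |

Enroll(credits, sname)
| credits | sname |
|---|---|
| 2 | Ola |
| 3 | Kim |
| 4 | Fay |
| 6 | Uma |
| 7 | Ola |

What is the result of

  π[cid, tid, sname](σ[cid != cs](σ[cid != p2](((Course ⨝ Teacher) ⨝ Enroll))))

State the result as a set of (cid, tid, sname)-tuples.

Joining Course and Teacher on title, sid yields {(Atlas, 3, 24, p2, C, 18), (Atlas, 3, 24, p2, C, 38), (Atlas, 3, 24, p2, D, 29), (Atlas, 3, 24, p2, F, 21), (Atlas, 7, 24, k2, C, 18), (Atlas, 7, 24, k2, C, 38), (Atlas, 7, 24, k2, D, 29), (Atlas, 7, 24, k2, F, 21), (Delta, 2, 16, cs, A, 30), (Delta, 2, 16, cs, B, 32), (Delta, 2, 16, cs, B, 37), (Delta, 2, 16, cs, D, 9), (Delta, 5, 16, p2, A, 30), (Delta, 5, 16, p2, B, 32), (Delta, 5, 16, p2, B, 37), (Delta, 5, 16, p2, D, 9), (Delta, 6, 16, eng, A, 30), (Delta, 6, 16, eng, B, 32), (Delta, 6, 16, eng, B, 37), (Delta, 6, 16, eng, D, 9), (Omega, 4, 20, mkt, B, 18), (Omega, 4, 20, x2, B, 18)}.
Joining (Course ⨝ Teacher) and Enroll on credits yields {(Atlas, 3, 24, p2, C, 18, Kim), (Atlas, 3, 24, p2, C, 38, Kim), (Atlas, 3, 24, p2, D, 29, Kim), (Atlas, 3, 24, p2, F, 21, Kim), (Atlas, 7, 24, k2, C, 18, Ola), (Atlas, 7, 24, k2, C, 38, Ola), (Atlas, 7, 24, k2, D, 29, Ola), (Atlas, 7, 24, k2, F, 21, Ola), (Delta, 2, 16, cs, A, 30, Ola), (Delta, 2, 16, cs, B, 32, Ola), (Delta, 2, 16, cs, B, 37, Ola), (Delta, 2, 16, cs, D, 9, Ola), (Delta, 6, 16, eng, A, 30, Uma), (Delta, 6, 16, eng, B, 32, Uma), (Delta, 6, 16, eng, B, 37, Uma), (Delta, 6, 16, eng, D, 9, Uma), (Omega, 4, 20, mkt, B, 18, Fay), (Omega, 4, 20, x2, B, 18, Fay)}.
σ[cid != p2]: keep tuples satisfying cid != p2 → {(Atlas, 7, 24, k2, C, 18, Ola), (Atlas, 7, 24, k2, C, 38, Ola), (Atlas, 7, 24, k2, D, 29, Ola), (Atlas, 7, 24, k2, F, 21, Ola), (Delta, 2, 16, cs, A, 30, Ola), (Delta, 2, 16, cs, B, 32, Ola), (Delta, 2, 16, cs, B, 37, Ola), (Delta, 2, 16, cs, D, 9, Ola), (Delta, 6, 16, eng, A, 30, Uma), (Delta, 6, 16, eng, B, 32, Uma), (Delta, 6, 16, eng, B, 37, Uma), (Delta, 6, 16, eng, D, 9, Uma), (Omega, 4, 20, mkt, B, 18, Fay), (Omega, 4, 20, x2, B, 18, Fay)}
σ[cid != cs]: keep tuples satisfying cid != cs → {(Atlas, 7, 24, k2, C, 18, Ola), (Atlas, 7, 24, k2, C, 38, Ola), (Atlas, 7, 24, k2, D, 29, Ola), (Atlas, 7, 24, k2, F, 21, Ola), (Delta, 6, 16, eng, A, 30, Uma), (Delta, 6, 16, eng, B, 32, Uma), (Delta, 6, 16, eng, B, 37, Uma), (Delta, 6, 16, eng, D, 9, Uma), (Omega, 4, 20, mkt, B, 18, Fay), (Omega, 4, 20, x2, B, 18, Fay)}
π_{cid, tid, sname} gives {(eng, 30, Uma), (eng, 32, Uma), (eng, 37, Uma), (eng, 9, Uma), (k2, 18, Ola), (k2, 21, Ola), (k2, 29, Ola), (k2, 38, Ola), (mkt, 18, Fay), (x2, 18, Fay)}.

{(eng, 30, Uma), (eng, 32, Uma), (eng, 37, Uma), (eng, 9, Uma), (k2, 18, Ola), (k2, 21, Ola), (k2, 29, Ola), (k2, 38, Ola), (mkt, 18, Fay), (x2, 18, Fay)}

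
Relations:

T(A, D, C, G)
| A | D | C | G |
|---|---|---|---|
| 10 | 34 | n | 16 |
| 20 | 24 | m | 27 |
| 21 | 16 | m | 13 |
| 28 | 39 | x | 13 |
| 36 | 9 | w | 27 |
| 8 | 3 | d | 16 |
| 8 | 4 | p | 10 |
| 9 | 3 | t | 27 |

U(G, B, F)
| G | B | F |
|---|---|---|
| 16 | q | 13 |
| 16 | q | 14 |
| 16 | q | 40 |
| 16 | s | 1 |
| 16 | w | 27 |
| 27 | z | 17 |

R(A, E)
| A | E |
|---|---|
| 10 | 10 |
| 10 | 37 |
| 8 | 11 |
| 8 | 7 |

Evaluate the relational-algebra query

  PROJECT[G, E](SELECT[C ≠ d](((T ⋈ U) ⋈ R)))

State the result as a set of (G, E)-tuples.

Natural join on G: {(10, 34, n, 16, q, 13), (10, 34, n, 16, q, 14), (10, 34, n, 16, q, 40), (10, 34, n, 16, s, 1), (10, 34, n, 16, w, 27), (20, 24, m, 27, z, 17), (36, 9, w, 27, z, 17), (8, 3, d, 16, q, 13), (8, 3, d, 16, q, 14), (8, 3, d, 16, q, 40), (8, 3, d, 16, s, 1), (8, 3, d, 16, w, 27), (9, 3, t, 27, z, 17)}
Natural join on A: {(10, 34, n, 16, q, 13, 10), (10, 34, n, 16, q, 13, 37), (10, 34, n, 16, q, 14, 10), (10, 34, n, 16, q, 14, 37), (10, 34, n, 16, q, 40, 10), (10, 34, n, 16, q, 40, 37), (10, 34, n, 16, s, 1, 10), (10, 34, n, 16, s, 1, 37), (10, 34, n, 16, w, 27, 10), (10, 34, n, 16, w, 27, 37), (8, 3, d, 16, q, 13, 11), (8, 3, d, 16, q, 13, 7), (8, 3, d, 16, q, 14, 11), (8, 3, d, 16, q, 14, 7), (8, 3, d, 16, q, 40, 11), (8, 3, d, 16, q, 40, 7), (8, 3, d, 16, s, 1, 11), (8, 3, d, 16, s, 1, 7), (8, 3, d, 16, w, 27, 11), (8, 3, d, 16, w, 27, 7)}
Selection C ≠ d: {(10, 34, n, 16, q, 13, 10), (10, 34, n, 16, q, 13, 37), (10, 34, n, 16, q, 14, 10), (10, 34, n, 16, q, 14, 37), (10, 34, n, 16, q, 40, 10), (10, 34, n, 16, q, 40, 37), (10, 34, n, 16, s, 1, 10), (10, 34, n, 16, s, 1, 37), (10, 34, n, 16, w, 27, 10), (10, 34, n, 16, w, 27, 37)}
π[G, E]: project onto (G, E) (8 duplicate(s) eliminated) → {(16, 10), (16, 37)}

{(16, 10), (16, 37)}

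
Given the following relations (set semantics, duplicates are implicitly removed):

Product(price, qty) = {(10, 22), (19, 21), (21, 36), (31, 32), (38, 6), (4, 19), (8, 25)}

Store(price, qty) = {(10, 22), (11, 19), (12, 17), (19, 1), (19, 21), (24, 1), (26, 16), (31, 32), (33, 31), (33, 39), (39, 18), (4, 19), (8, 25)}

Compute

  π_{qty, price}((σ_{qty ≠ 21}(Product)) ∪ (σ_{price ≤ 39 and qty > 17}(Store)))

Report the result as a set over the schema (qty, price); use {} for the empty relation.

{(18, 39), (19, 11), (19, 4), (21, 19), (22, 10), (25, 8), (31, 33), (32, 31), (36, 21), (39, 33), (6, 38)}

Filtering on qty ≠ 21 leaves {(10, 22), (21, 36), (31, 32), (38, 6), (4, 19), (8, 25)}.
Filtering on price ≤ 39 and qty > 17 leaves {(10, 22), (11, 19), (19, 21), (31, 32), (33, 31), (33, 39), (39, 18), (4, 19), (8, 25)}.
Taking the union: {(10, 22), (11, 19), (19, 21), (21, 36), (31, 32), (33, 31), (33, 39), (38, 6), (39, 18), (4, 19), (8, 25)}
π[qty, price]: project onto (qty, price) → {(18, 39), (19, 11), (19, 4), (21, 19), (22, 10), (25, 8), (31, 33), (32, 31), (36, 21), (39, 33), (6, 38)}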